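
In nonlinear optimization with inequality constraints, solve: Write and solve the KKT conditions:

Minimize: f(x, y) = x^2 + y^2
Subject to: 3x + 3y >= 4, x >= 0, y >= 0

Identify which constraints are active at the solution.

KKT conditions for min x^2 + y^2 s.t. 3x + 3y >= 4, x >= 0, y >= 0:
Stationarity: 2x = mu*3 + mu_x, 2y = mu*3 + mu_y, with mu, mu_x, mu_y >= 0
Complementary slackness: mu*(3x + 3y - 4) = 0, mu_x*x = 0, mu_y*y = 0
(0, 0) is infeasible (3*0 + 3*0 < 4), so if mu = 0 stationarity would force x = mu_x/2 >= 0, y = mu_y/2 >= 0 with mu_x*x = mu_y*y = 0, i.e. x = y = 0: contradiction. Hence mu > 0 and 3x + 3y = 4 is active.
Try x > 0, y > 0 (so mu_x = mu_y = 0): x = 3*mu/2, y = 3*mu/2
Substitute: 3*(3*mu/2) + 3*(3*mu/2) = 4
  mu*18/2 = 4 => mu = 4/9
x* = 2/3 > 0, y* = 2/3 > 0, consistent with mu_x = mu_y = 0.
f is convex and the constraints are linear, so this KKT point is the global minimum.
f* = 8/9
Active constraints: 3x + 3y >= 4 (holds with equality, mu = 4/9 > 0); x >= 0 and y >= 0 are inactive (mu_x = mu_y = 0).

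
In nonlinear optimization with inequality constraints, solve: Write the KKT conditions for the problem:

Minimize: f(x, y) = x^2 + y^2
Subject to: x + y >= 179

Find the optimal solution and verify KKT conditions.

KKT conditions for min x^2 + y^2 s.t. x + y >= 179:
Stationarity: 2x = mu, 2y = mu
So x = y = mu/2.
Complementary slackness: mu*(x + y - 179) = 0
Primal feasibility: x + y >= 179; dual feasibility: mu >= 0
If mu = 0 then x = y = 0, but 0 + 0 < 179 is infeasible, so the constraint is active.
Constraint active: x + y = 2*(mu/2) = 179 => mu = 179
x = y = 179/2, f = 32041/2
Verify: stationarity 2*(179/2) = 179 = mu; primal 179/2 + 179/2 = 179 >= 179; dual mu = 179 >= 0; complementary slackness 179*(179 - 179) = 0. All KKT conditions hold.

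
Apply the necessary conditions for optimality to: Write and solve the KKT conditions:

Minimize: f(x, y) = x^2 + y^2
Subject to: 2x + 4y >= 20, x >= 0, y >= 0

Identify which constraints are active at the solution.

KKT conditions for min x^2 + y^2 s.t. 2x + 4y >= 20, x >= 0, y >= 0:
Stationarity: 2x = mu*2 + mu_x, 2y = mu*4 + mu_y, with mu, mu_x, mu_y >= 0
Complementary slackness: mu*(2x + 4y - 20) = 0, mu_x*x = 0, mu_y*y = 0
(0, 0) is infeasible (2*0 + 4*0 < 20), so if mu = 0 stationarity would force x = mu_x/2 >= 0, y = mu_y/2 >= 0 with mu_x*x = mu_y*y = 0, i.e. x = y = 0: contradiction. Hence mu > 0 and 2x + 4y = 20 is active.
Try x > 0, y > 0 (so mu_x = mu_y = 0): x = 2*mu/2, y = 4*mu/2
Substitute: 2*(2*mu/2) + 4*(4*mu/2) = 20
  mu*20/2 = 20 => mu = 2
x* = 2 > 0, y* = 4 > 0, consistent with mu_x = mu_y = 0.
f is convex and the constraints are linear, so this KKT point is the global minimum.
f* = 20
Active constraints: 2x + 4y >= 20 (holds with equality, mu = 2 > 0); x >= 0 and y >= 0 are inactive (mu_x = mu_y = 0).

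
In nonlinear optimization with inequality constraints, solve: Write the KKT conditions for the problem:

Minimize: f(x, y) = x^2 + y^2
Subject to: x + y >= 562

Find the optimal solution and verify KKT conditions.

KKT conditions for min x^2 + y^2 s.t. x + y >= 562:
Stationarity: 2x = mu, 2y = mu
So x = y = mu/2.
Complementary slackness: mu*(x + y - 562) = 0
Primal feasibility: x + y >= 562; dual feasibility: mu >= 0
If mu = 0 then x = y = 0, but 0 + 0 < 562 is infeasible, so the constraint is active.
Constraint active: x + y = 2*(mu/2) = 562 => mu = 562
x = y = 281, f = 157922
Verify: stationarity 2*281 = 562 = mu; primal 281 + 281 = 562 >= 562; dual mu = 562 >= 0; complementary slackness 562*(562 - 562) = 0. All KKT conditions hold.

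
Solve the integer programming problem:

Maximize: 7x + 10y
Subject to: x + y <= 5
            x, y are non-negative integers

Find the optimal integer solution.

Objective: 7x + 10y, constraint: x + y <= 5
Coefficient of y is 10 > coefficient of x is 7, so allocate the entire budget to y.
Optimal: x = 0, y = 5, value = 50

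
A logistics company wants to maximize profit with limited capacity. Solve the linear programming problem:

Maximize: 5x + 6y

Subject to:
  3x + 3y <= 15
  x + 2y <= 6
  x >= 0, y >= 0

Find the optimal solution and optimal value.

Feasible vertices: (0, 0), (0, 3), (4, 1), (5, 0)
Objective 5x + 6y at each:
  (0, 0): 0
  (0, 3): 18
  (4, 1): 26
  (5, 0): 25
Maximum is 26 at (4, 1).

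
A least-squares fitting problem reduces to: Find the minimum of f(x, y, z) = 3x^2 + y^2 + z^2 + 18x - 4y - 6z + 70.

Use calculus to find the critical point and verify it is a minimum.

f(x,y,z) = 3x^2 + y^2 + z^2 + 18x - 4y - 6z + 70
df/dx = 6x + (18) = 0 => x = -3
df/dy = 2y + (-4) = 0 => y = 2
df/dz = 2z + (-6) = 0 => z = 3
f(-3,2,3) = 3*(-3)^2 + 1*(2)^2 + 1*(3)^2 + 18*(-3) + -4*(2) + -6*(3) + 70 = 30
Hessian is diagonal with entries 6, 2, 2 > 0, confirmed minimum.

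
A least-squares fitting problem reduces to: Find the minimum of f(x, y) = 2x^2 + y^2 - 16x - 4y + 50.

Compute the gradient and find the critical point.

f(x,y) = 2x^2 + y^2 - 16x - 4y + 50
df/dx = 4x + (-16) = 0  =>  x = 4
df/dy = 2y + (-4) = 0  =>  y = 2
f(4, 2) = 2*(4)^2 + 1*(2)^2 + -16*(4) + -4*(2) + 50 = 14
Hessian is diagonal with entries 4, 2 > 0, so this is a minimum.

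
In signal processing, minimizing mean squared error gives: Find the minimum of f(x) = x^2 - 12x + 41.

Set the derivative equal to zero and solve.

f(x) = x^2 - 12x + 41
f'(x) = 2x + (-12) = 0
x = 12/2 = 6
f(6) = 5
Since f''(x) = 2 > 0, this is a minimum.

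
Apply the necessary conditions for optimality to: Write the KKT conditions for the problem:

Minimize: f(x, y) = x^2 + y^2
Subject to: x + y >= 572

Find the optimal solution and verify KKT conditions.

KKT conditions for min x^2 + y^2 s.t. x + y >= 572:
Stationarity: 2x = mu, 2y = mu
So x = y = mu/2.
Complementary slackness: mu*(x + y - 572) = 0
Primal feasibility: x + y >= 572; dual feasibility: mu >= 0
If mu = 0 then x = y = 0, but 0 + 0 < 572 is infeasible, so the constraint is active.
Constraint active: x + y = 2*(mu/2) = 572 => mu = 572
x = y = 286, f = 163592
Verify: stationarity 2*286 = 572 = mu; primal 286 + 286 = 572 >= 572; dual mu = 572 >= 0; complementary slackness 572*(572 - 572) = 0. All KKT conditions hold.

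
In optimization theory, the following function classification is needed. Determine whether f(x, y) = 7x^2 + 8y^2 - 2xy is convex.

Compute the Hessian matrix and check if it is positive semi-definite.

f(x,y) = 7x^2 + 8y^2 - 2xy
Hessian H = [[14, -2], [-2, 16]]
trace(H) = 30, det(H) = 220
Eigenvalues: (30 +/- sqrt(20)) / 2 = 17.24, 12.76
Since both eigenvalues > 0, f is convex.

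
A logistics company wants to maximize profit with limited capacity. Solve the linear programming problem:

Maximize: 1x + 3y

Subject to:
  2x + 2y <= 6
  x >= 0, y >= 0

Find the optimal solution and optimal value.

The feasible region has vertices at [(0, 0), (3, 0), (0, 3)].
Checking objective 1x + 3y at each vertex:
  (0, 0): 1*0 + 3*0 = 0
  (3, 0): 1*3 + 3*0 = 3
  (0, 3): 1*0 + 3*3 = 9
Maximum is 9 at (0, 3).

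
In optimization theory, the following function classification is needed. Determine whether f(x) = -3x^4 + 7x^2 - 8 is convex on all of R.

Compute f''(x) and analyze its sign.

f(x) = -3x^4 + 7x^2 - 8
f'(x) = -12x^3 + 14x
f''(x) = -36x^2 + 14
f''(x) = -36x^2 + 14 -> -inf as |x| -> inf
Therefore, f is not globally convex on R.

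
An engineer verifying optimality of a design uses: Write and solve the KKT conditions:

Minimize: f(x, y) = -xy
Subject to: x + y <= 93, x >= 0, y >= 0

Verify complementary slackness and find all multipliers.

Problem: min -xy s.t. x + y <= 93 (multiplier lambda), x >= 0 (mu_x), y >= 0 (mu_y)
KKT stationarity: -y + lambda - mu_x = 0, -x + lambda - mu_y = 0, with lambda, mu_x, mu_y >= 0
Complementary slackness: lambda*(x + y - 93) = 0, mu_x*x = 0, mu_y*y = 0
If lambda = 0: y = -mu_x <= 0 and x = -mu_y <= 0 force x = y = 0 with f = 0; but x = y = 93/2 is feasible with f = -8649/4 < 0, so this is not the minimum. Hence lambda > 0 and x + y = 93.
Try x > 0, y > 0 (so mu_x = mu_y = 0): y = lambda, x = lambda => x = y = lambda
x + y = 93 => 2*lambda = 93 => lambda = 93/2
x* = y* = 93/2 > 0, consistent with mu_x = mu_y = 0.
(Any feasible point with x = 0 or y = 0 has f = 0 > -8649/4, so the minimum is not on those boundaries.)
min(-xy) = -8649/4 (i.e. max xy = 8649/4)
Multipliers: lambda = 93/2, mu_x = 0, mu_y = 0
Complementary slackness: lambda*(x + y - 93) = 93/2*(93/2 + 93/2 - 93) = 0, mu_x*x = 0*93/2 = 0, mu_y*y = 0*93/2 = 0. Satisfied.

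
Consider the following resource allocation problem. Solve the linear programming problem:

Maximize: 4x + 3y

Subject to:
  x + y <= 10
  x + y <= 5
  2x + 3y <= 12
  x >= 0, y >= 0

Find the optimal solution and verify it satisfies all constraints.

Feasible vertices: (0, 0), (0, 4), (3, 2), (5, 0)
Objective 4x + 3y at each vertex:
  (0, 0): 0
  (0, 4): 12
  (3, 2): 18
  (5, 0): 20
Maximum is 20 at (5, 0).
Verify constraints at (x, y) = (5, 0):
  1*5 + 1*0 = 5 <= 10
  1*5 + 1*0 = 5 <= 5 (active)
  2*5 + 3*0 = 10 <= 12
  x = 5 >= 0, y = 0 >= 0. All constraints satisfied.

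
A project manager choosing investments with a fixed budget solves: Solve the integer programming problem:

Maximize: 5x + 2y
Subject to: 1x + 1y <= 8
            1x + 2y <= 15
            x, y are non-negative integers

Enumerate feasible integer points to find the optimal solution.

Constraint 1: 1x + 1y <= 8
Constraint 2: 1x + 2y <= 15
Feasible x range (need y >= 0): 0 <= x <= min(8/1, 15/1) => x in {0, ..., 8}.
Enumerate feasible integer points row by row (the coefficient of y is 2 > 0, so for each x the largest feasible y gives the best value):
  x = 0: y <= min((8 - 1*0)/1, (15 - 1*0)/2) => y in {0, ..., 7}; best 5*0 + 2*7 = 14
  x = 1: y <= min((8 - 1*1)/1, (15 - 1*1)/2) => y in {0, ..., 7}; best 5*1 + 2*7 = 19
  x = 2: y <= min((8 - 1*2)/1, (15 - 1*2)/2) => y in {0, ..., 6}; best 5*2 + 2*6 = 22
  x = 3: y <= min((8 - 1*3)/1, (15 - 1*3)/2) => y in {0, ..., 5}; best 5*3 + 2*5 = 25
  x = 4: y <= min((8 - 1*4)/1, (15 - 1*4)/2) => y in {0, ..., 4}; best 5*4 + 2*4 = 28
  x = 5: y <= min((8 - 1*5)/1, (15 - 1*5)/2) => y in {0, ..., 3}; best 5*5 + 2*3 = 31
  x = 6: y <= min((8 - 1*6)/1, (15 - 1*6)/2) => y in {0, ..., 2}; best 5*6 + 2*2 = 34
  x = 7: y <= min((8 - 1*7)/1, (15 - 1*7)/2) => y in {0, ..., 1}; best 5*7 + 2*1 = 37
  x = 8: y <= min((8 - 1*8)/1, (15 - 1*8)/2) => y in {0}; best 5*8 + 2*0 = 40
The maximum 5x + 2y = 40 is achieved at x = 8, y = 0.
Check: 1*8 + 1*0 = 8 <= 8 and 1*8 + 2*0 = 8 <= 15.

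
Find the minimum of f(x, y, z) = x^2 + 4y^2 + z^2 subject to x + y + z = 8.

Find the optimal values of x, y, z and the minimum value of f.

Using Lagrange multipliers on f = x^2 + 4y^2 + z^2 with constraint x + y + z = 8:
Conditions: 2*1*x = lambda, 2*4*y = lambda, 2*1*z = lambda
So x = lambda/2, y = lambda/8, z = lambda/2
Substituting into constraint: lambda * (9/8) = 8
lambda = 64/9
x = 32/9, y = 8/9, z = 32/9
Minimum value = 256/9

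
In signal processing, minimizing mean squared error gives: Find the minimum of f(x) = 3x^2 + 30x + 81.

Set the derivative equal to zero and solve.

f(x) = 3x^2 + 30x + 81
f'(x) = 6x + (30) = 0
x = -30/6 = -5
f(-5) = 6
Since f''(x) = 6 > 0, this is a minimum.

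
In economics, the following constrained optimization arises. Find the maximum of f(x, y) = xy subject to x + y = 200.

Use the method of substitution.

Substitute y = 200 - x into f(x,y) = xy:
g(x) = x(200 - x) = 200x - x^2
g'(x) = 200 - 2x = 0  =>  x = 100
y = 200 - 100 = 100
Maximum value = 100 * 100 = 10000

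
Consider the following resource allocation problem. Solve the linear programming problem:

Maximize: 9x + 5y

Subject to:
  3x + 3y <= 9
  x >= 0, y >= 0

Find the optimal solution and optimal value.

The feasible region has vertices at [(0, 0), (3, 0), (0, 3)].
Checking objective 9x + 5y at each vertex:
  (0, 0): 9*0 + 5*0 = 0
  (3, 0): 9*3 + 5*0 = 27
  (0, 3): 9*0 + 5*3 = 15
Maximum is 27 at (3, 0).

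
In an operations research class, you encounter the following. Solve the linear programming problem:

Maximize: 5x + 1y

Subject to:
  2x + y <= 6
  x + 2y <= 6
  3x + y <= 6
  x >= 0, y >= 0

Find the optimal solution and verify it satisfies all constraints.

Feasible vertices: (0, 0), (0, 3), (6/5, 12/5), (2, 0)
Objective 5x + 1y at each vertex:
  (0, 0): 0
  (0, 3): 3
  (6/5, 12/5): 42/5
  (2, 0): 10
Maximum is 10 at (2, 0).
Verify constraints at (x, y) = (2, 0):
  2*2 + 1*0 = 4 <= 6
  1*2 + 2*0 = 2 <= 6
  3*2 + 1*0 = 6 <= 6 (active)
  x = 2 >= 0, y = 0 >= 0. All constraints satisfied.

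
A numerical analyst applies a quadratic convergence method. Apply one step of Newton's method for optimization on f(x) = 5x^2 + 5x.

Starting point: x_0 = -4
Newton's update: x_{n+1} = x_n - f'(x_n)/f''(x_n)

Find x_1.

f(x) = 5x^2 + 5x
f'(x) = 10x + (5), f''(x) = 10
Newton step: x_1 = x_0 - f'(x_0)/f''(x_0)
f'(-4) = -35
x_1 = -4 - -35/10 = -1/2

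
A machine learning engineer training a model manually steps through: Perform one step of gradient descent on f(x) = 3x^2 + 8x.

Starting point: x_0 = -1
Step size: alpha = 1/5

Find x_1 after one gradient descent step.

f(x) = 3x^2 + 8x
f'(x) = 6x + 8
f'(-1) = 6*-1 + (8) = 2
x_1 = x_0 - alpha * f'(x_0) = -1 - 1/5 * 2 = -7/5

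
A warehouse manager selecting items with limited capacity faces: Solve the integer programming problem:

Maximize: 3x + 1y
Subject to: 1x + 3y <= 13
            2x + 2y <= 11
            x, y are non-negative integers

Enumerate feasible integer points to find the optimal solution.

Constraint 1: 1x + 3y <= 13
Constraint 2: 2x + 2y <= 11
Feasible x range (need y >= 0): 0 <= x <= min(13/1, 11/2) => x in {0, ..., 5}.
Enumerate feasible integer points row by row (the coefficient of y is 1 > 0, so for each x the largest feasible y gives the best value):
  x = 0: y <= min((13 - 1*0)/3, (11 - 2*0)/2) => y in {0, ..., 4}; best 3*0 + 1*4 = 4
  x = 1: y <= min((13 - 1*1)/3, (11 - 2*1)/2) => y in {0, ..., 4}; best 3*1 + 1*4 = 7
  x = 2: y <= min((13 - 1*2)/3, (11 - 2*2)/2) => y in {0, ..., 3}; best 3*2 + 1*3 = 9
  x = 3: y <= min((13 - 1*3)/3, (11 - 2*3)/2) => y in {0, ..., 2}; best 3*3 + 1*2 = 11
  x = 4: y <= min((13 - 1*4)/3, (11 - 2*4)/2) => y in {0, ..., 1}; best 3*4 + 1*1 = 13
  x = 5: y <= min((13 - 1*5)/3, (11 - 2*5)/2) => y in {0}; best 3*5 + 1*0 = 15
The maximum 3x + 1y = 15 is achieved at x = 5, y = 0.
Check: 1*5 + 3*0 = 5 <= 13 and 2*5 + 2*0 = 10 <= 11.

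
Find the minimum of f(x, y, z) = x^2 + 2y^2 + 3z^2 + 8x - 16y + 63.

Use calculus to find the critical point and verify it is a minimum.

f(x,y,z) = x^2 + 2y^2 + 3z^2 + 8x - 16y + 63
df/dx = 2x + (8) = 0 => x = -4
df/dy = 4y + (-16) = 0 => y = 4
df/dz = 6z + (0) = 0 => z = 0
f(-4,4,0) = 1*(-4)^2 + 2*(4)^2 + 3*(0)^2 + 8*(-4) + -16*(4) + 63 = 15
Hessian is diagonal with entries 2, 4, 6 > 0, confirmed minimum.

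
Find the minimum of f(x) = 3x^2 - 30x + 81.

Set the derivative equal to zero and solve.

f(x) = 3x^2 - 30x + 81
f'(x) = 6x + (-30) = 0
x = 30/6 = 5
f(5) = 6
Since f''(x) = 6 > 0, this is a minimum.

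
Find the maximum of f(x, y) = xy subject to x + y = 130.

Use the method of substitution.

Substitute y = 130 - x into f(x,y) = xy:
g(x) = x(130 - x) = 130x - x^2
g'(x) = 130 - 2x = 0  =>  x = 65
y = 130 - 65 = 65
Maximum value = 65 * 65 = 4225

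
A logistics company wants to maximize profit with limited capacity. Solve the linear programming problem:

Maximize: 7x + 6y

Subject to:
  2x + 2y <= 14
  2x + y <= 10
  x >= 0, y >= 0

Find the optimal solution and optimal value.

Feasible vertices: (0, 0), (0, 7), (3, 4), (5, 0)
Objective 7x + 6y at each:
  (0, 0): 0
  (0, 7): 42
  (3, 4): 45
  (5, 0): 35
Maximum is 45 at (3, 4).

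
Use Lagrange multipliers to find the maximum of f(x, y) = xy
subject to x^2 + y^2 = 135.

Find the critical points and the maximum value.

Lagrange conditions: y = 2*lambda*x and x = 2*lambda*y
If x = 0 then y = 0, violating the constraint, so x, y != 0.
Dividing: y/x = x/y => x^2 = y^2 => y = x or y = -x
Constraint: 2x^2 = 135 => x^2 = 135/2 => x = +/-sqrt(135/2)
Critical points: (sqrt(135/2), sqrt(135/2)), (-sqrt(135/2), -sqrt(135/2)), (sqrt(135/2), -sqrt(135/2)), (-sqrt(135/2), sqrt(135/2))
  y = x:  xy = x^2 = 135/2  at (sqrt(135/2), sqrt(135/2)) and (-sqrt(135/2), -sqrt(135/2))
  y = -x: xy = -x^2 = -135/2 at (sqrt(135/2), -sqrt(135/2)) and (-sqrt(135/2), sqrt(135/2))
Maximum xy = 135/2 at (sqrt(135/2), sqrt(135/2)) and (-sqrt(135/2), -sqrt(135/2))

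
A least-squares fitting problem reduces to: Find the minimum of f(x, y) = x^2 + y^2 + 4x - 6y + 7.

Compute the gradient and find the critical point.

f(x,y) = x^2 + y^2 + 4x - 6y + 7
df/dx = 2x + (4) = 0  =>  x = -2
df/dy = 2y + (-6) = 0  =>  y = 3
f(-2, 3) = 1*(-2)^2 + 1*(3)^2 + 4*(-2) + -6*(3) + 7 = -6
Hessian is diagonal with entries 2, 2 > 0, so this is a minimum.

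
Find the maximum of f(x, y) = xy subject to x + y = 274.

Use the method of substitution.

Substitute y = 274 - x into f(x,y) = xy:
g(x) = x(274 - x) = 274x - x^2
g'(x) = 274 - 2x = 0  =>  x = 137
y = 274 - 137 = 137
Maximum value = 137 * 137 = 18769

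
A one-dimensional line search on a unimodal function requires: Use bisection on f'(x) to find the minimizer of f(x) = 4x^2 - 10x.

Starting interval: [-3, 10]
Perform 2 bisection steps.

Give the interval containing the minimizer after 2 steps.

Finding critical point of f(x) = 4x^2 - 10x using bisection on f'(x) = 8x + -10.
f'(x) = 0 when x = 5/4.
Starting interval: [-3, 10]
Step 1: mid = 7/2, f'(mid) = 18, new interval = [-3, 7/2]
Step 2: mid = 1/4, f'(mid) = -8, new interval = [1/4, 7/2]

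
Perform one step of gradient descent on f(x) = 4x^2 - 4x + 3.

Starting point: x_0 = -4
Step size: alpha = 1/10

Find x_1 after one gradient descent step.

f(x) = 4x^2 - 4x + 3
f'(x) = 8x - 4
f'(-4) = 8*-4 + (-4) = -36
x_1 = x_0 - alpha * f'(x_0) = -4 - 1/10 * -36 = -2/5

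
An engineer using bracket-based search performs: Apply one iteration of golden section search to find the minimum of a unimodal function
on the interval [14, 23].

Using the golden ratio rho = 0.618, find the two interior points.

Golden section search on [14, 23].
Golden ratio rho = 0.618 (approx).
Interior points:
  x_1 = 14 + (1-0.618)*9 = 17.4380
  x_2 = 14 + 0.618*9 = 19.5620
Compare f(x_1) and f(x_2) to determine which subinterval to keep.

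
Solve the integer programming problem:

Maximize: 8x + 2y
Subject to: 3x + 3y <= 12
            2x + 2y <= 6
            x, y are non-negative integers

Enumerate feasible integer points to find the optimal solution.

Constraint 1: 3x + 3y <= 12
Constraint 2: 2x + 2y <= 6
Feasible x range (need y >= 0): 0 <= x <= min(12/3, 6/2) => x in {0, ..., 3}.
Enumerate feasible integer points row by row (the coefficient of y is 2 > 0, so for each x the largest feasible y gives the best value):
  x = 0: y <= min((12 - 3*0)/3, (6 - 2*0)/2) => y in {0, ..., 3}; best 8*0 + 2*3 = 6
  x = 1: y <= min((12 - 3*1)/3, (6 - 2*1)/2) => y in {0, ..., 2}; best 8*1 + 2*2 = 12
  x = 2: y <= min((12 - 3*2)/3, (6 - 2*2)/2) => y in {0, ..., 1}; best 8*2 + 2*1 = 18
  x = 3: y <= min((12 - 3*3)/3, (6 - 2*3)/2) => y in {0}; best 8*3 + 2*0 = 24
The maximum 8x + 2y = 24 is achieved at x = 3, y = 0.
Check: 3*3 + 3*0 = 9 <= 12 and 2*3 + 2*0 = 6 <= 6.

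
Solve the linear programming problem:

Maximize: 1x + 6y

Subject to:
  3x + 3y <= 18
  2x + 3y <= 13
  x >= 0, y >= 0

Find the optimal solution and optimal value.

Feasible vertices: (0, 0), (0, 13/3), (5, 1), (6, 0)
Objective 1x + 6y at each:
  (0, 0): 0
  (0, 13/3): 26
  (5, 1): 11
  (6, 0): 6
Maximum is 26 at (0, 13/3).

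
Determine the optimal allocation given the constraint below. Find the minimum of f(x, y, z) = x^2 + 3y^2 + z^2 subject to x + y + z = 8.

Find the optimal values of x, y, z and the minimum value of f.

Using Lagrange multipliers on f = x^2 + 3y^2 + z^2 with constraint x + y + z = 8:
Conditions: 2*1*x = lambda, 2*3*y = lambda, 2*1*z = lambda
So x = lambda/2, y = lambda/6, z = lambda/2
Substituting into constraint: lambda * (7/6) = 8
lambda = 48/7
x = 24/7, y = 8/7, z = 24/7
Minimum value = 192/7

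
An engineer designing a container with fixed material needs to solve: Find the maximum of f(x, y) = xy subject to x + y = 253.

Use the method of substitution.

Substitute y = 253 - x into f(x,y) = xy:
g(x) = x(253 - x) = 253x - x^2
g'(x) = 253 - 2x = 0  =>  x = 253/2
y = 253 - 253/2 = 253/2
Maximum value = (253/2) * (253/2) = 64009/4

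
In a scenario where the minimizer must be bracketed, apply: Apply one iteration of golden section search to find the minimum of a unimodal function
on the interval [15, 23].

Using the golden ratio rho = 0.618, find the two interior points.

Golden section search on [15, 23].
Golden ratio rho = 0.618 (approx).
Interior points:
  x_1 = 15 + (1-0.618)*8 = 18.0560
  x_2 = 15 + 0.618*8 = 19.9440
Compare f(x_1) and f(x_2) to determine which subinterval to keep.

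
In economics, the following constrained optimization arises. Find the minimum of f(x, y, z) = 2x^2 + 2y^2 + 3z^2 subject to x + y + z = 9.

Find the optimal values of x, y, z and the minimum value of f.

Using Lagrange multipliers on f = 2x^2 + 2y^2 + 3z^2 with constraint x + y + z = 9:
Conditions: 2*2*x = lambda, 2*2*y = lambda, 2*3*z = lambda
So x = lambda/4, y = lambda/4, z = lambda/6
Substituting into constraint: lambda * (2/3) = 9
lambda = 27/2
x = 27/8, y = 27/8, z = 9/4
Minimum value = 243/4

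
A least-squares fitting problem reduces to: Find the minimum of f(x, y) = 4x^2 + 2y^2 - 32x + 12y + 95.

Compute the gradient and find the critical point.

f(x,y) = 4x^2 + 2y^2 - 32x + 12y + 95
df/dx = 8x + (-32) = 0  =>  x = 4
df/dy = 4y + (12) = 0  =>  y = -3
f(4, -3) = 4*(4)^2 + 2*(-3)^2 + -32*(4) + 12*(-3) + 95 = 13
Hessian is diagonal with entries 8, 4 > 0, so this is a minimum.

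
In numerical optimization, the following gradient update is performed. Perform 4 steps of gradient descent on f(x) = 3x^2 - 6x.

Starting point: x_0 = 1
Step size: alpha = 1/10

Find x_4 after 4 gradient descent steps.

f(x) = 3x^2 - 6x, f'(x) = 6x + (-6)
Step 1: f'(1) = 0, x_1 = 1 - 1/10 * 0 = 1
Step 2: f'(1) = 0, x_2 = 1 - 1/10 * 0 = 1
Step 3: f'(1) = 0, x_3 = 1 - 1/10 * 0 = 1
Step 4: f'(1) = 0, x_4 = 1 - 1/10 * 0 = 1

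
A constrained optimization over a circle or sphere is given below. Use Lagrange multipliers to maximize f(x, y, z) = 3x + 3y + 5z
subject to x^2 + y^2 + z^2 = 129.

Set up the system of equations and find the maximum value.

Lagrange conditions: 3 = 2*lambda*x, 3 = 2*lambda*y, 5 = 2*lambda*z
So x:3 = y:3 = z:5, i.e. x = 3t, y = 3t, z = 5t
Constraint: t^2*(3^2 + 3^2 + 5^2) = 129
  t^2 * 43 = 129  =>  t = sqrt(3)
Maximum = 3*3t + 3*3t + 5*5t = 43*sqrt(3) = sqrt(5547)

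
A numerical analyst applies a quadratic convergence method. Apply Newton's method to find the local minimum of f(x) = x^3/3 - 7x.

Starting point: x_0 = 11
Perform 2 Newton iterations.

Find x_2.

f(x) = x^3/3 - 7x
f'(x) = x^2 - 7, f''(x) = 2x
Newton update: x_{n+1} = x_n - (x_n^2 - 7)/(2*x_n)
Step 1: x_0 = 11, f'=114, f''=22, x_1 = 64/11
Step 2: x_1 = 64/11, f'=3249/121, f''=128/11, x_2 = 4943/1408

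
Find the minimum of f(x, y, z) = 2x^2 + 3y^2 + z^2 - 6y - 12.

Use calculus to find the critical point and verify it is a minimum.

f(x,y,z) = 2x^2 + 3y^2 + z^2 - 6y - 12
df/dx = 4x + (0) = 0 => x = 0
df/dy = 6y + (-6) = 0 => y = 1
df/dz = 2z + (0) = 0 => z = 0
f(0,1,0) = 2*(0)^2 + 3*(1)^2 + 1*(0)^2 + -6*(1) + -12 = -15
Hessian is diagonal with entries 4, 6, 2 > 0, confirmed minimum.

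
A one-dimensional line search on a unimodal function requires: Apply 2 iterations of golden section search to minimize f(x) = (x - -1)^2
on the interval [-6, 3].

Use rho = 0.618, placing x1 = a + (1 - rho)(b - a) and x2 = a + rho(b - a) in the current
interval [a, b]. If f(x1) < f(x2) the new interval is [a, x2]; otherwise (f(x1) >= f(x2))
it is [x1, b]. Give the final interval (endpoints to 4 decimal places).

Golden section search for min of f(x) = (x - -1)^2 on [-6, 3].
Each step: x1 = a + (1 - rho)(b - a), x2 = a + rho(b - a); if f(x1) < f(x2) keep [a, x2], otherwise keep [x1, b].
Step 1: [-6.0000, 3.0000], x1=-2.5620 (f=2.4398), x2=-0.4380 (f=0.3158); f(x1) > f(x2) => keep [-2.5620, 3.0000]
Step 2: [-2.5620, 3.0000], x1=-0.4373 (f=0.3166), x2=0.8753 (f=3.5168); f(x1) < f(x2) => keep [-2.5620, 0.8753]
Final interval: [-2.5620, 0.8753]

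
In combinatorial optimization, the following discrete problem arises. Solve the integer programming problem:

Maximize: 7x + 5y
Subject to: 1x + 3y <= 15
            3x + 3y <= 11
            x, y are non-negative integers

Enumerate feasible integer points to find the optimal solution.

Constraint 1: 1x + 3y <= 15
Constraint 2: 3x + 3y <= 11
Feasible x range (need y >= 0): 0 <= x <= min(15/1, 11/3) => x in {0, ..., 3}.
Enumerate feasible integer points row by row (the coefficient of y is 5 > 0, so for each x the largest feasible y gives the best value):
  x = 0: y <= min((15 - 1*0)/3, (11 - 3*0)/3) => y in {0, ..., 3}; best 7*0 + 5*3 = 15
  x = 1: y <= min((15 - 1*1)/3, (11 - 3*1)/3) => y in {0, ..., 2}; best 7*1 + 5*2 = 17
  x = 2: y <= min((15 - 1*2)/3, (11 - 3*2)/3) => y in {0, ..., 1}; best 7*2 + 5*1 = 19
  x = 3: y <= min((15 - 1*3)/3, (11 - 3*3)/3) => y in {0}; best 7*3 + 5*0 = 21
The maximum 7x + 5y = 21 is achieved at x = 3, y = 0.
Check: 1*3 + 3*0 = 3 <= 15 and 3*3 + 3*0 = 9 <= 11.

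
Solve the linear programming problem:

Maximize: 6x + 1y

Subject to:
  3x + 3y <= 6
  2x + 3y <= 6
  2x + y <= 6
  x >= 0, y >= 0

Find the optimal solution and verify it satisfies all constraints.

Feasible vertices: (0, 0), (0, 2), (2, 0)
Objective 6x + 1y at each vertex:
  (0, 0): 0
  (0, 2): 2
  (2, 0): 12
Maximum is 12 at (2, 0).
Verify constraints at (x, y) = (2, 0):
  3*2 + 3*0 = 6 <= 6 (active)
  2*2 + 3*0 = 4 <= 6
  2*2 + 1*0 = 4 <= 6
  x = 2 >= 0, y = 0 >= 0. All constraints satisfied.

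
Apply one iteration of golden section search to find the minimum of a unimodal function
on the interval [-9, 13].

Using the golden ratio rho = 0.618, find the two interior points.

Golden section search on [-9, 13].
Golden ratio rho = 0.618 (approx).
Interior points:
  x_1 = -9 + (1-0.618)*22 = -0.5960
  x_2 = -9 + 0.618*22 = 4.5960
Compare f(x_1) and f(x_2) to determine which subinterval to keep.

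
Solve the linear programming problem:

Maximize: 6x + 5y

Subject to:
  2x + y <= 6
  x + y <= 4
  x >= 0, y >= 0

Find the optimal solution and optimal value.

Feasible vertices: (0, 0), (0, 4), (2, 2), (3, 0)
Objective 6x + 5y at each:
  (0, 0): 0
  (0, 4): 20
  (2, 2): 22
  (3, 0): 18
Maximum is 22 at (2, 2).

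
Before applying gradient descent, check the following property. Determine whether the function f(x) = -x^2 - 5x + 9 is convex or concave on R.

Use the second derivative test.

f(x) = -x^2 - 5x + 9
f'(x) = -2x - 5
f''(x) = -2
Since f''(x) = -2 < 0 for all x, f is concave on R.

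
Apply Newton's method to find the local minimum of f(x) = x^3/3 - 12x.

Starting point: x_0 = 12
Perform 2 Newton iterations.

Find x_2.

f(x) = x^3/3 - 12x
f'(x) = x^2 - 12, f''(x) = 2x
Newton update: x_{n+1} = x_n - (x_n^2 - 12)/(2*x_n)
Step 1: x_0 = 12, f'=132, f''=24, x_1 = 13/2
Step 2: x_1 = 13/2, f'=121/4, f''=13, x_2 = 217/52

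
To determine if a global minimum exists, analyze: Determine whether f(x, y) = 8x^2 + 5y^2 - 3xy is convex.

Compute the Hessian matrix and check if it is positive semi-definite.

f(x,y) = 8x^2 + 5y^2 - 3xy
Hessian H = [[16, -3], [-3, 10]]
trace(H) = 26, det(H) = 151
Eigenvalues: (26 +/- sqrt(72)) / 2 = 17.24, 8.757
Since both eigenvalues > 0, f is convex.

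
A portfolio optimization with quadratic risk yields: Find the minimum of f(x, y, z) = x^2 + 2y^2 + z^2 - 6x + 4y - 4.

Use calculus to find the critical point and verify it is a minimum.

f(x,y,z) = x^2 + 2y^2 + z^2 - 6x + 4y - 4
df/dx = 2x + (-6) = 0 => x = 3
df/dy = 4y + (4) = 0 => y = -1
df/dz = 2z + (0) = 0 => z = 0
f(3,-1,0) = 1*(3)^2 + 2*(-1)^2 + 1*(0)^2 + -6*(3) + 4*(-1) + -4 = -15
Hessian is diagonal with entries 2, 4, 2 > 0, confirmed minimum.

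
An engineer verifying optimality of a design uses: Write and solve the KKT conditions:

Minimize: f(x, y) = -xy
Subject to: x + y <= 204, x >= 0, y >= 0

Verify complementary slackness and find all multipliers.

Problem: min -xy s.t. x + y <= 204 (multiplier lambda), x >= 0 (mu_x), y >= 0 (mu_y)
KKT stationarity: -y + lambda - mu_x = 0, -x + lambda - mu_y = 0, with lambda, mu_x, mu_y >= 0
Complementary slackness: lambda*(x + y - 204) = 0, mu_x*x = 0, mu_y*y = 0
If lambda = 0: y = -mu_x <= 0 and x = -mu_y <= 0 force x = y = 0 with f = 0; but x = y = 102 is feasible with f = -10404 < 0, so this is not the minimum. Hence lambda > 0 and x + y = 204.
Try x > 0, y > 0 (so mu_x = mu_y = 0): y = lambda, x = lambda => x = y = lambda
x + y = 204 => 2*lambda = 204 => lambda = 102
x* = y* = 102 > 0, consistent with mu_x = mu_y = 0.
(Any feasible point with x = 0 or y = 0 has f = 0 > -10404, so the minimum is not on those boundaries.)
min(-xy) = -10404 (i.e. max xy = 10404)
Multipliers: lambda = 102, mu_x = 0, mu_y = 0
Complementary slackness: lambda*(x + y - 204) = 102*(102 + 102 - 204) = 0, mu_x*x = 0*102 = 0, mu_y*y = 0*102 = 0. Satisfied.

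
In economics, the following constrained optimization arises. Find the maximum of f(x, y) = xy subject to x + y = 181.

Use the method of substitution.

Substitute y = 181 - x into f(x,y) = xy:
g(x) = x(181 - x) = 181x - x^2
g'(x) = 181 - 2x = 0  =>  x = 181/2
y = 181 - 181/2 = 181/2
Maximum value = (181/2) * (181/2) = 32761/4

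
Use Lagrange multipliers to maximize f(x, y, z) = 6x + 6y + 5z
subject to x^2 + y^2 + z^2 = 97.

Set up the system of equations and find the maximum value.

Lagrange conditions: 6 = 2*lambda*x, 6 = 2*lambda*y, 5 = 2*lambda*z
So x:6 = y:6 = z:5, i.e. x = 6t, y = 6t, z = 5t
Constraint: t^2*(6^2 + 6^2 + 5^2) = 97
  t^2 * 97 = 97  =>  t = sqrt(1)
Maximum = 6*6t + 6*6t + 5*5t = 97*sqrt(1) = 97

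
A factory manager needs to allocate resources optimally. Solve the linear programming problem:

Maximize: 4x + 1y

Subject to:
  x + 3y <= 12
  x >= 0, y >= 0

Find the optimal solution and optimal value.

The feasible region has vertices at [(0, 0), (12, 0), (0, 4)].
Checking objective 4x + 1y at each vertex:
  (0, 0): 4*0 + 1*0 = 0
  (12, 0): 4*12 + 1*0 = 48
  (0, 4): 4*0 + 1*4 = 4
Maximum is 48 at (12, 0).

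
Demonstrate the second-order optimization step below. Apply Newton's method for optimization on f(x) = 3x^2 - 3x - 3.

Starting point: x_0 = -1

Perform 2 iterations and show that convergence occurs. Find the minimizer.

f(x) = 3x^2 - 3x - 3, f'(x) = 6x + (-3), f''(x) = 6
Step 1: f'(-1) = -9, x_1 = -1 - -9/6 = 1/2
Step 2: f'(1/2) = 0, x_2 = 1/2 (converged)
Newton's method converges in 1 step for quadratics.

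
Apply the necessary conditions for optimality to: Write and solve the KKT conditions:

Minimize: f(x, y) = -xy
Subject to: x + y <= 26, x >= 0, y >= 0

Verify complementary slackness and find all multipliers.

Problem: min -xy s.t. x + y <= 26 (multiplier lambda), x >= 0 (mu_x), y >= 0 (mu_y)
KKT stationarity: -y + lambda - mu_x = 0, -x + lambda - mu_y = 0, with lambda, mu_x, mu_y >= 0
Complementary slackness: lambda*(x + y - 26) = 0, mu_x*x = 0, mu_y*y = 0
If lambda = 0: y = -mu_x <= 0 and x = -mu_y <= 0 force x = y = 0 with f = 0; but x = y = 13 is feasible with f = -169 < 0, so this is not the minimum. Hence lambda > 0 and x + y = 26.
Try x > 0, y > 0 (so mu_x = mu_y = 0): y = lambda, x = lambda => x = y = lambda
x + y = 26 => 2*lambda = 26 => lambda = 13
x* = y* = 13 > 0, consistent with mu_x = mu_y = 0.
(Any feasible point with x = 0 or y = 0 has f = 0 > -169, so the minimum is not on those boundaries.)
min(-xy) = -169 (i.e. max xy = 169)
Multipliers: lambda = 13, mu_x = 0, mu_y = 0
Complementary slackness: lambda*(x + y - 26) = 13*(13 + 13 - 26) = 0, mu_x*x = 0*13 = 0, mu_y*y = 0*13 = 0. Satisfied.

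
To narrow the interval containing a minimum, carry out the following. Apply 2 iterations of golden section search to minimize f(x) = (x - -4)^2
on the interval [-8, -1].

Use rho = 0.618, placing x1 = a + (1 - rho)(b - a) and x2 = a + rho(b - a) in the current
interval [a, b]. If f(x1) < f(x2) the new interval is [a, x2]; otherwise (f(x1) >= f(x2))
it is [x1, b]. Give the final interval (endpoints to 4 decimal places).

Golden section search for min of f(x) = (x - -4)^2 on [-8, -1].
Each step: x1 = a + (1 - rho)(b - a), x2 = a + rho(b - a); if f(x1) < f(x2) keep [a, x2], otherwise keep [x1, b].
Step 1: [-8.0000, -1.0000], x1=-5.3260 (f=1.7583), x2=-3.6740 (f=0.1063); f(x1) > f(x2) => keep [-5.3260, -1.0000]
Step 2: [-5.3260, -1.0000], x1=-3.6735 (f=0.1066), x2=-2.6525 (f=1.8157); f(x1) < f(x2) => keep [-5.3260, -2.6525]
Final interval: [-5.3260, -2.6525]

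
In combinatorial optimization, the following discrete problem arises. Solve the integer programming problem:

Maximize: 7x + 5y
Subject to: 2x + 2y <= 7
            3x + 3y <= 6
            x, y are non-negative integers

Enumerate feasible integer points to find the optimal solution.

Constraint 1: 2x + 2y <= 7
Constraint 2: 3x + 3y <= 6
Feasible x range (need y >= 0): 0 <= x <= min(7/2, 6/3) => x in {0, ..., 2}.
Enumerate feasible integer points row by row (the coefficient of y is 5 > 0, so for each x the largest feasible y gives the best value):
  x = 0: y <= min((7 - 2*0)/2, (6 - 3*0)/3) => y in {0, ..., 2}; best 7*0 + 5*2 = 10
  x = 1: y <= min((7 - 2*1)/2, (6 - 3*1)/3) => y in {0, ..., 1}; best 7*1 + 5*1 = 12
  x = 2: y <= min((7 - 2*2)/2, (6 - 3*2)/3) => y in {0}; best 7*2 + 5*0 = 14
The maximum 7x + 5y = 14 is achieved at x = 2, y = 0.
Check: 2*2 + 2*0 = 4 <= 7 and 3*2 + 3*0 = 6 <= 6.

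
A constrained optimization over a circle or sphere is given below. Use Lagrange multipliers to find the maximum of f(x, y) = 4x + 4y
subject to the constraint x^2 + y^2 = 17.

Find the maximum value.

Set up Lagrange conditions: grad f = lambda * grad g
  4 = 2*lambda*x
  4 = 2*lambda*y
From these: x/y = 4/4, so x = 4t, y = 4t for some t.
Substitute into constraint: (4t)^2 + (4t)^2 = 17
  t^2 * 32 = 17
  t = sqrt(17/32)
Maximum = 4*x + 4*y = (4^2 + 4^2)*t = 32 * sqrt(17/32) = sqrt(544)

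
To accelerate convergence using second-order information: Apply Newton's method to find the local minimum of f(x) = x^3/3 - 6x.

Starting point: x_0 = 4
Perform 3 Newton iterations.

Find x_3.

f(x) = x^3/3 - 6x
f'(x) = x^2 - 6, f''(x) = 2x
Newton update: x_{n+1} = x_n - (x_n^2 - 6)/(2*x_n)
Step 1: x_0 = 4, f'=10, f''=8, x_1 = 11/4
Step 2: x_1 = 11/4, f'=25/16, f''=11/2, x_2 = 217/88
Step 3: x_2 = 217/88, f'=625/7744, f''=217/44, x_3 = 93553/38192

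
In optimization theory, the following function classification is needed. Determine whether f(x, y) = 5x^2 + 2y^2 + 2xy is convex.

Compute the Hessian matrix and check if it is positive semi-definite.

f(x,y) = 5x^2 + 2y^2 + 2xy
Hessian H = [[10, 2], [2, 4]]
trace(H) = 14, det(H) = 36
Eigenvalues: (14 +/- sqrt(52)) / 2 = 10.61, 3.394
Since both eigenvalues > 0, f is convex.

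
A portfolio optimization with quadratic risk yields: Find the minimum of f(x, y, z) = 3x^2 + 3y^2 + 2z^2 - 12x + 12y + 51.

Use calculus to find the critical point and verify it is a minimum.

f(x,y,z) = 3x^2 + 3y^2 + 2z^2 - 12x + 12y + 51
df/dx = 6x + (-12) = 0 => x = 2
df/dy = 6y + (12) = 0 => y = -2
df/dz = 4z + (0) = 0 => z = 0
f(2,-2,0) = 3*(2)^2 + 3*(-2)^2 + 2*(0)^2 + -12*(2) + 12*(-2) + 51 = 27
Hessian is diagonal with entries 6, 6, 4 > 0, confirmed minimum.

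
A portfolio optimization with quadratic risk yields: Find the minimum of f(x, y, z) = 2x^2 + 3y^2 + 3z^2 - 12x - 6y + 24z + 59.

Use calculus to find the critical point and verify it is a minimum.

f(x,y,z) = 2x^2 + 3y^2 + 3z^2 - 12x - 6y + 24z + 59
df/dx = 4x + (-12) = 0 => x = 3
df/dy = 6y + (-6) = 0 => y = 1
df/dz = 6z + (24) = 0 => z = -4
f(3,1,-4) = 2*(3)^2 + 3*(1)^2 + 3*(-4)^2 + -12*(3) + -6*(1) + 24*(-4) + 59 = -10
Hessian is diagonal with entries 4, 6, 6 > 0, confirmed minimum.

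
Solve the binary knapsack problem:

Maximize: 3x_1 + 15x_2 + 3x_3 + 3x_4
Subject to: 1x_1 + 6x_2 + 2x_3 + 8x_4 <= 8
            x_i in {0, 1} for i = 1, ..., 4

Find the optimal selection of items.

Items: item 1 (v=3, w=1), item 2 (v=15, w=6), item 3 (v=3, w=2), item 4 (v=3, w=8)
Capacity: 8
Checking all 16 subsets (w = total weight, v = total value):
  {}: w = 0, v = 0
  {1}: w = 1, v = 3
  {2}: w = 6, v = 15
  {3}: w = 2, v = 3
  {4}: w = 8, v = 3
  {1, 2}: w = 7, v = 18
  {1, 3}: w = 3, v = 6
  {1, 4}: w = 9 > 8, infeasible
  {2, 3}: w = 8, v = 18
  {2, 4}: w = 14 > 8, infeasible
  {3, 4}: w = 10 > 8, infeasible
  {1, 2, 3}: w = 9 > 8, infeasible
  {1, 2, 4}: w = 15 > 8, infeasible
  {1, 3, 4}: w = 11 > 8, infeasible
  {2, 3, 4}: w = 16 > 8, infeasible
  {1, 2, 3, 4}: w = 17 > 8, infeasible
Best feasible subset: items [1, 2]
(The same value 18 is also attained by {2, 3}.)
Total weight: 7 <= 8, total value: 18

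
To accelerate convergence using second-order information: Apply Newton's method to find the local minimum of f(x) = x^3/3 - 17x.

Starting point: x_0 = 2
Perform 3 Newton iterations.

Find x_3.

f(x) = x^3/3 - 17x
f'(x) = x^2 - 17, f''(x) = 2x
Newton update: x_{n+1} = x_n - (x_n^2 - 17)/(2*x_n)
Step 1: x_0 = 2, f'=-13, f''=4, x_1 = 21/4
Step 2: x_1 = 21/4, f'=169/16, f''=21/2, x_2 = 713/168
Step 3: x_2 = 713/168, f'=28561/28224, f''=713/84, x_3 = 988177/239568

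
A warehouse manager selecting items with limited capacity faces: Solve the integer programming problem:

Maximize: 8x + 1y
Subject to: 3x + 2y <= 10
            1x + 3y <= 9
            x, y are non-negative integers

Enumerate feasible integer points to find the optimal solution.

Constraint 1: 3x + 2y <= 10
Constraint 2: 1x + 3y <= 9
Feasible x range (need y >= 0): 0 <= x <= min(10/3, 9/1) => x in {0, ..., 3}.
Enumerate feasible integer points row by row (the coefficient of y is 1 > 0, so for each x the largest feasible y gives the best value):
  x = 0: y <= min((10 - 3*0)/2, (9 - 1*0)/3) => y in {0, ..., 3}; best 8*0 + 1*3 = 3
  x = 1: y <= min((10 - 3*1)/2, (9 - 1*1)/3) => y in {0, ..., 2}; best 8*1 + 1*2 = 10
  x = 2: y <= min((10 - 3*2)/2, (9 - 1*2)/3) => y in {0, ..., 2}; best 8*2 + 1*2 = 18
  x = 3: y <= min((10 - 3*3)/2, (9 - 1*3)/3) => y in {0}; best 8*3 + 1*0 = 24
The maximum 8x + 1y = 24 is achieved at x = 3, y = 0.
Check: 3*3 + 2*0 = 9 <= 10 and 1*3 + 3*0 = 3 <= 9.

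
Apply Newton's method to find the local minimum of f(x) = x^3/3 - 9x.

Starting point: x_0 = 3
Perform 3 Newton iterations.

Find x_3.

f(x) = x^3/3 - 9x
f'(x) = x^2 - 9, f''(x) = 2x
Newton update: x_{n+1} = x_n - (x_n^2 - 9)/(2*x_n)
Step 1: x_0 = 3, f'=0, f''=6, x_1 = 3
Step 2: x_1 = 3, f'=0, f''=6, x_2 = 3
Step 3: x_2 = 3, f'=0, f''=6, x_3 = 3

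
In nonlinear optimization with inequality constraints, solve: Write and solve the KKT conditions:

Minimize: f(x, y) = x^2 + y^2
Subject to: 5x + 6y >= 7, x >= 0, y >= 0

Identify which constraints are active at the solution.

KKT conditions for min x^2 + y^2 s.t. 5x + 6y >= 7, x >= 0, y >= 0:
Stationarity: 2x = mu*5 + mu_x, 2y = mu*6 + mu_y, with mu, mu_x, mu_y >= 0
Complementary slackness: mu*(5x + 6y - 7) = 0, mu_x*x = 0, mu_y*y = 0
(0, 0) is infeasible (5*0 + 6*0 < 7), so if mu = 0 stationarity would force x = mu_x/2 >= 0, y = mu_y/2 >= 0 with mu_x*x = mu_y*y = 0, i.e. x = y = 0: contradiction. Hence mu > 0 and 5x + 6y = 7 is active.
Try x > 0, y > 0 (so mu_x = mu_y = 0): x = 5*mu/2, y = 6*mu/2
Substitute: 5*(5*mu/2) + 6*(6*mu/2) = 7
  mu*61/2 = 7 => mu = 14/61
x* = 35/61 > 0, y* = 42/61 > 0, consistent with mu_x = mu_y = 0.
f is convex and the constraints are linear, so this KKT point is the global minimum.
f* = 49/61
Active constraints: 5x + 6y >= 7 (holds with equality, mu = 14/61 > 0); x >= 0 and y >= 0 are inactive (mu_x = mu_y = 0).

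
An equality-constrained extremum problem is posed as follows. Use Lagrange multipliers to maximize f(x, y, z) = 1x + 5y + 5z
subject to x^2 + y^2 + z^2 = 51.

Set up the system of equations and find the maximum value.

Lagrange conditions: 1 = 2*lambda*x, 5 = 2*lambda*y, 5 = 2*lambda*z
So x:1 = y:5 = z:5, i.e. x = 1t, y = 5t, z = 5t
Constraint: t^2*(1^2 + 5^2 + 5^2) = 51
  t^2 * 51 = 51  =>  t = sqrt(1)
Maximum = 1*1t + 5*5t + 5*5t = 51*sqrt(1) = 51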